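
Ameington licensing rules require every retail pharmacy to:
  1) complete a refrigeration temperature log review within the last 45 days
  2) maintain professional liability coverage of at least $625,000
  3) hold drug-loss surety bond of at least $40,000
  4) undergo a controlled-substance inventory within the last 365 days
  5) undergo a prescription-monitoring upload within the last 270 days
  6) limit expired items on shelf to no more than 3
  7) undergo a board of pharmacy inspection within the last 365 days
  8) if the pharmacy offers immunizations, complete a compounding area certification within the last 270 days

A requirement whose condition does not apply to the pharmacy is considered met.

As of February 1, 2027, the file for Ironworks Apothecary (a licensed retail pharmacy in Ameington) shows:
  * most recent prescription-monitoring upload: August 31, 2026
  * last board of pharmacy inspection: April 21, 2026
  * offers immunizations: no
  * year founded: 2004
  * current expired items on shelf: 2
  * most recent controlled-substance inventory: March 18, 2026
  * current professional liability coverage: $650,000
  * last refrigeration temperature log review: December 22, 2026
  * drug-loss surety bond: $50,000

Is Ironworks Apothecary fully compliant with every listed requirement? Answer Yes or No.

Yes

1. refrigeration temperature log review 41 days ago vs limit 45 → met
2. professional liability coverage $650,000 ≥ $625,000 → met
3. drug-loss surety bond $50,000 ≥ $40,000 → met
4. controlled-substance inventory 320 days ago vs limit 365 → met
5. prescription-monitoring upload 154 days ago vs limit 270 → met
6. expired items on shelf 2 ≤ 3 → met
7. board of pharmacy inspection 286 days ago vs limit 365 → met
8. condition 'offers immunizations' does not hold → requirement n/a → met
All met.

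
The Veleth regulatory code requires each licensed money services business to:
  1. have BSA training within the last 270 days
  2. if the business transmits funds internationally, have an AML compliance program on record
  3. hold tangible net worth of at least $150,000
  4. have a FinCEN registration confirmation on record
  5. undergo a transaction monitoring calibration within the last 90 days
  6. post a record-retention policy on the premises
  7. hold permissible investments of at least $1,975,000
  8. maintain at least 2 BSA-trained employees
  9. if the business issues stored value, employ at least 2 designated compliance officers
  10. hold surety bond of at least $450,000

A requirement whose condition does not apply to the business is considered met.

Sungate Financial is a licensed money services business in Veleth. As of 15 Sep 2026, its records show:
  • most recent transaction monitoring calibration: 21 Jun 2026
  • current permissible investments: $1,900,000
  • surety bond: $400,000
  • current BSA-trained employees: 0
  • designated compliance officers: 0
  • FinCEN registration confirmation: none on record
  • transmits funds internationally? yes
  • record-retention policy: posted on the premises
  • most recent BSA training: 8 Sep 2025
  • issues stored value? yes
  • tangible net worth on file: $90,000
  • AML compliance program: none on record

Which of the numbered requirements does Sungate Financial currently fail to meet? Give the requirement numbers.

1, 2, 3, 4, 7, 8, 9, 10

1. BSA training 372 days ago vs limit 270 → not met
2. condition 'transmits funds internationally' holds; AML compliance program absent → not met
3. tangible net worth $90,000 < $150,000 → not met
4. FinCEN registration confirmation absent → not met
5. transaction monitoring calibration 86 days ago vs limit 90 → met
6. record-retention policy present → met
7. permissible investments $1,900,000 < $1,975,000 → not met
8. BSA-trained employees 0 < 2 → not met
9. condition 'issues stored value' holds; designated compliance officers 0 < 2 → not met
10. surety bond $400,000 < $450,000 → not met
Not met: 1, 2, 3, 4, 7, 8, 9, 10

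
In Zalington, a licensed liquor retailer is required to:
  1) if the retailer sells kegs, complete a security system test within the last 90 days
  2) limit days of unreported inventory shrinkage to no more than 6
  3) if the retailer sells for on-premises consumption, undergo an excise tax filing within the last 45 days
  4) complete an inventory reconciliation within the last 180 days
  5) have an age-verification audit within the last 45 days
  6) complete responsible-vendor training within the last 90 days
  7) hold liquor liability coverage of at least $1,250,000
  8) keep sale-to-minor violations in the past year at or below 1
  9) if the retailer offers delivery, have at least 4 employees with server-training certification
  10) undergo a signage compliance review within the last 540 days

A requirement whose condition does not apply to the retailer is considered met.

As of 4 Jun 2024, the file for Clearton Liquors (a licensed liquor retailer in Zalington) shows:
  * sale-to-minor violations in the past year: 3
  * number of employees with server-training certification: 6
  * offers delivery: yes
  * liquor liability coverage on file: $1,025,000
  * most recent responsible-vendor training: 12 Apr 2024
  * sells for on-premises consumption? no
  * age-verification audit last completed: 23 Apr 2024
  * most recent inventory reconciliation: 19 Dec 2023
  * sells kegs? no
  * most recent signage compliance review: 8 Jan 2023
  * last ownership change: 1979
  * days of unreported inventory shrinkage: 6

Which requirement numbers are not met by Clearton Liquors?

1. condition 'sells kegs' does not hold → requirement n/a → met
2. days of unreported inventory shrinkage 6 ≤ 6 → met
3. condition 'sells for on-premises consumption' does not hold → requirement n/a → met
4. inventory reconciliation 168 days ago vs limit 180 → met
5. age-verification audit 42 days ago vs limit 45 → met
6. responsible-vendor training 53 days ago vs limit 90 → met
7. liquor liability coverage $1,025,000 < $1,250,000 → not met
8. sale-to-minor violations in the past year 3 > 1 → not met
9. condition 'offers delivery' holds; employees with server-training certification 6 ≥ 4 → met
10. signage compliance review 513 days ago vs limit 540 → met
Not met: 7, 8

7, 8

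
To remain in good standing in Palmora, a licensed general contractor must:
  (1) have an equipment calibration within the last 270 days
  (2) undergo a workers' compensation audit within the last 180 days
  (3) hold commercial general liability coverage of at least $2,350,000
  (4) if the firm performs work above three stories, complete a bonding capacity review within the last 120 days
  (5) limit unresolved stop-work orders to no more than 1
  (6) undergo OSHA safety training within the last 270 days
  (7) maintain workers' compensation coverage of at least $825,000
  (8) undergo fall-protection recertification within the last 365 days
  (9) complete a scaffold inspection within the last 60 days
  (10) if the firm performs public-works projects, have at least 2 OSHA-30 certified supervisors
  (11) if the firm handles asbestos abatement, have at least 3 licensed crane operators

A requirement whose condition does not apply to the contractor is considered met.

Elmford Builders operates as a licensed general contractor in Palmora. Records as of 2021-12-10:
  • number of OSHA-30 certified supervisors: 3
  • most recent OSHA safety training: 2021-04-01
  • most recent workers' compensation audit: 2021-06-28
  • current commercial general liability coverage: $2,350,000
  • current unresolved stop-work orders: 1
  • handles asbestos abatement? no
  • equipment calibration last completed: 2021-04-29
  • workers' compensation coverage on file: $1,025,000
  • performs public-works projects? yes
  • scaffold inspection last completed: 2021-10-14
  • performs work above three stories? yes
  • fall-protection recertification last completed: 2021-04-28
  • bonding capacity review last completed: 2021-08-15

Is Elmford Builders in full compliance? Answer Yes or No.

1. equipment calibration 225 days ago vs limit 270 → met
2. workers' compensation audit 165 days ago vs limit 180 → met
3. commercial general liability coverage $2,350,000 ≥ $2,350,000 → met
4. condition 'performs work above three stories' holds; bonding capacity review 117 days ago vs limit 120 → met
5. unresolved stop-work orders 1 ≤ 1 → met
6. OSHA safety training 253 days ago vs limit 270 → met
7. workers' compensation coverage $1,025,000 ≥ $825,000 → met
8. fall-protection recertification 226 days ago vs limit 365 → met
9. scaffold inspection 57 days ago vs limit 60 → met
10. condition 'performs public-works projects' holds; OSHA-30 certified supervisors 3 ≥ 2 → met
11. condition 'handles asbestos abatement' does not hold → requirement n/a → met
All met.

Yes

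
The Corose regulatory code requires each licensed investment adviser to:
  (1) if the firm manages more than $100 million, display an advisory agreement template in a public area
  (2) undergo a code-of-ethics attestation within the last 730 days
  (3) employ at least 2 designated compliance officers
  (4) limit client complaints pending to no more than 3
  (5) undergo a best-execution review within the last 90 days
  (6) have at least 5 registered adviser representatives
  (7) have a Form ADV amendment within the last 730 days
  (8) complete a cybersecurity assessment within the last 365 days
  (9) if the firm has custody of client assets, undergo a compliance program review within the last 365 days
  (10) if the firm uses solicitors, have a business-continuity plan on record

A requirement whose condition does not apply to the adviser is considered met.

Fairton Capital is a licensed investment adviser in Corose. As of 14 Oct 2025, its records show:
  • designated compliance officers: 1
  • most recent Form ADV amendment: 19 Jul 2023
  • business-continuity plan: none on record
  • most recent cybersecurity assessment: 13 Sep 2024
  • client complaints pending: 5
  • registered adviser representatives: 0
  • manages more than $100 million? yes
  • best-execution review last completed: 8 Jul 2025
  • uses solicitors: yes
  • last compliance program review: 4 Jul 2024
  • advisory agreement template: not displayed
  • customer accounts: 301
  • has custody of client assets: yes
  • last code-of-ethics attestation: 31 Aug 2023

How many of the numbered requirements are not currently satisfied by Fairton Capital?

10

1. condition 'manages more than $100 million' holds; advisory agreement template absent → not met
2. code-of-ethics attestation 775 days ago vs limit 730 → not met
3. designated compliance officers 1 < 2 → not met
4. client complaints pending 5 > 3 → not met
5. best-execution review 98 days ago vs limit 90 → not met
6. registered adviser representatives 0 < 5 → not met
7. Form ADV amendment 818 days ago vs limit 730 → not met
8. cybersecurity assessment 396 days ago vs limit 365 → not met
9. condition 'has custody of client assets' holds; compliance program review 467 days ago vs limit 365 → not met
10. condition 'uses solicitors' holds; business-continuity plan absent → not met
Not met: 10 of 10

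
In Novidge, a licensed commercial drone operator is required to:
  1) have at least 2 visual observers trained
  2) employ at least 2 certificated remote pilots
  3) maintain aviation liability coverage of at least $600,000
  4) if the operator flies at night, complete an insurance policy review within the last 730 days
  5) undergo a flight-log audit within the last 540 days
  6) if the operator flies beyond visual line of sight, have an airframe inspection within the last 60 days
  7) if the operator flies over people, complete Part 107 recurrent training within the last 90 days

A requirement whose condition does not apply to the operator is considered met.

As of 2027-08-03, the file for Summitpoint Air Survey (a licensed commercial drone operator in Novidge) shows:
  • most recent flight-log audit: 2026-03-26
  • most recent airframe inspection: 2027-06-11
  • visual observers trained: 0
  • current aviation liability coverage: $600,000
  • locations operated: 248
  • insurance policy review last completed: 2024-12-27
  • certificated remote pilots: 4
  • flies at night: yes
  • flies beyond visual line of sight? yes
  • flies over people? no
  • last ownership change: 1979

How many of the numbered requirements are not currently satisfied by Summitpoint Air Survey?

2

1. visual observers trained 0 < 2 → not met
2. certificated remote pilots 4 ≥ 2 → met
3. aviation liability coverage $600,000 ≥ $600,000 → met
4. condition 'flies at night' holds; insurance policy review 949 days ago vs limit 730 → not met
5. flight-log audit 495 days ago vs limit 540 → met
6. condition 'flies beyond visual line of sight' holds; airframe inspection 53 days ago vs limit 60 → met
7. condition 'flies over people' does not hold → requirement n/a → met
Not met: 2 of 7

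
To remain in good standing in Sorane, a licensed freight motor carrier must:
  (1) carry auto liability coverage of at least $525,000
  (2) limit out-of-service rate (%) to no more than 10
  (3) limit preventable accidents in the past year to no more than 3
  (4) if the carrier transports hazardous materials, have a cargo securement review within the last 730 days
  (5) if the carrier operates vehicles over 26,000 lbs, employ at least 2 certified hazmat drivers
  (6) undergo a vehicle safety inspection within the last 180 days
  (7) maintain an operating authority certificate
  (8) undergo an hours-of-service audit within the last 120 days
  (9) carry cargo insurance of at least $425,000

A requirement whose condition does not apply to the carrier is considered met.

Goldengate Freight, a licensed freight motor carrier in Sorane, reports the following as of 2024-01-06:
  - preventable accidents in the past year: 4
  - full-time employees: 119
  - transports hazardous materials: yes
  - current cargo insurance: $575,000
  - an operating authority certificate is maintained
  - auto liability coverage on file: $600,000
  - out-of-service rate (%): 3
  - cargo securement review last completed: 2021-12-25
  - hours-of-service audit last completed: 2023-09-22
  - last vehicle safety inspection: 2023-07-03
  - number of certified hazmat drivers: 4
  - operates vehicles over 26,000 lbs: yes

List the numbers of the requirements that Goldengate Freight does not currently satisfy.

3, 4, 6

1. auto liability coverage $600,000 ≥ $525,000 → met
2. out-of-service rate (%) 3 ≤ 10 → met
3. preventable accidents in the past year 4 > 3 → not met
4. condition 'transports hazardous materials' holds; cargo securement review 742 days ago vs limit 730 → not met
5. condition 'operates vehicles over 26,000 lbs' holds; certified hazmat drivers 4 ≥ 2 → met
6. vehicle safety inspection 187 days ago vs limit 180 → not met
7. operating authority certificate present → met
8. hours-of-service audit 106 days ago vs limit 120 → met
9. cargo insurance $575,000 ≥ $425,000 → met
Not met: 3, 4, 6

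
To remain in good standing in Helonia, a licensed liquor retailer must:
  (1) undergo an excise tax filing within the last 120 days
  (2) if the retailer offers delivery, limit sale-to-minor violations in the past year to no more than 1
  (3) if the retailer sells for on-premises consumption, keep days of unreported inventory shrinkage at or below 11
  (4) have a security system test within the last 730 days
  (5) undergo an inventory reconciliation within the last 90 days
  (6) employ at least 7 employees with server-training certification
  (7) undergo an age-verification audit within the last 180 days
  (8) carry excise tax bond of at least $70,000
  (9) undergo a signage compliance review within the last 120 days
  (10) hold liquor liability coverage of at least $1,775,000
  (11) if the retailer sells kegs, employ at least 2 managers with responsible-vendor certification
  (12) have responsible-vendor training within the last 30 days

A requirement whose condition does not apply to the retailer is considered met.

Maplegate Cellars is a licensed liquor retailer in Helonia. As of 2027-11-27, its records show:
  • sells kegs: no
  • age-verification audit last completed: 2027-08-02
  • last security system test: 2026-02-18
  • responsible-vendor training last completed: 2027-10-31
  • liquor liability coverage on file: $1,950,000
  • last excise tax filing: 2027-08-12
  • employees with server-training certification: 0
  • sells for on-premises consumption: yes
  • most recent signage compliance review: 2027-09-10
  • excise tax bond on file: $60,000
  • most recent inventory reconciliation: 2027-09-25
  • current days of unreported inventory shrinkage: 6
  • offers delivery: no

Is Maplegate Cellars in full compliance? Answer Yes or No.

1. excise tax filing 107 days ago vs limit 120 → met
2. condition 'offers delivery' does not hold → requirement n/a → met
3. condition 'sells for on-premises consumption' holds; days of unreported inventory shrinkage 6 ≤ 11 → met
4. security system test 647 days ago vs limit 730 → met
5. inventory reconciliation 63 days ago vs limit 90 → met
6. employees with server-training certification 0 < 7 → not met
7. age-verification audit 117 days ago vs limit 180 → met
8. excise tax bond $60,000 < $70,000 → not met
9. signage compliance review 78 days ago vs limit 120 → met
10. liquor liability coverage $1,950,000 ≥ $1,775,000 → met
11. condition 'sells kegs' does not hold → requirement n/a → met
12. responsible-vendor training 27 days ago vs limit 30 → met
Not met: 6, 8

No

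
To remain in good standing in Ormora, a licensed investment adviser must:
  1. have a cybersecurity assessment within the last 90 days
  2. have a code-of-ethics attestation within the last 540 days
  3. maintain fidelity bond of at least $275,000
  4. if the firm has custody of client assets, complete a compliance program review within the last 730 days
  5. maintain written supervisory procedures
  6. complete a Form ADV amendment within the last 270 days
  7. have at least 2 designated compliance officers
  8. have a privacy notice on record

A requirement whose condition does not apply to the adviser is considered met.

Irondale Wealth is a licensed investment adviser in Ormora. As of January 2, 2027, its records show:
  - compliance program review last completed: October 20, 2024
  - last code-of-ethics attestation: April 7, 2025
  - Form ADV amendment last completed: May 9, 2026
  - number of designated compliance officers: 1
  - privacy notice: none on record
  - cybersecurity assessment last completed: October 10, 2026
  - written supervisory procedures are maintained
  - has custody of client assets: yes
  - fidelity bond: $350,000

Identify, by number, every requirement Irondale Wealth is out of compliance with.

1. cybersecurity assessment 84 days ago vs limit 90 → met
2. code-of-ethics attestation 635 days ago vs limit 540 → not met
3. fidelity bond $350,000 ≥ $275,000 → met
4. condition 'has custody of client assets' holds; compliance program review 804 days ago vs limit 730 → not met
5. written supervisory procedures present → met
6. Form ADV amendment 238 days ago vs limit 270 → met
7. designated compliance officers 1 < 2 → not met
8. privacy notice absent → not met
Not met: 2, 4, 7, 8

2, 4, 7, 8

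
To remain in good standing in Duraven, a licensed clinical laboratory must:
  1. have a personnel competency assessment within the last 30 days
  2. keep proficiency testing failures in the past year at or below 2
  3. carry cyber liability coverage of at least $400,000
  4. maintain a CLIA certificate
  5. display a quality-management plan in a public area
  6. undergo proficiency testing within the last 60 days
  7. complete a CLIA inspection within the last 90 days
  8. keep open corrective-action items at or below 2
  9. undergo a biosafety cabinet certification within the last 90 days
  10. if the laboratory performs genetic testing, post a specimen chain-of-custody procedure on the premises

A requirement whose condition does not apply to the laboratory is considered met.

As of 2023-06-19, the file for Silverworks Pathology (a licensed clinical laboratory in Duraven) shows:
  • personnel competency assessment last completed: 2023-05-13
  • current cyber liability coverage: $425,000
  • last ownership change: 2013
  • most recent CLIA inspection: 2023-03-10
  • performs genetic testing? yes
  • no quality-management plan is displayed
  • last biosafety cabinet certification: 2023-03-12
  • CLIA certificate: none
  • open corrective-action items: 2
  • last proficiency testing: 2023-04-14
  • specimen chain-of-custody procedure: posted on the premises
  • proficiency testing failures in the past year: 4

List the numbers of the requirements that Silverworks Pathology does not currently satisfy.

1. personnel competency assessment 37 days ago vs limit 30 → not met
2. proficiency testing failures in the past year 4 > 2 → not met
3. cyber liability coverage $425,000 ≥ $400,000 → met
4. CLIA certificate absent → not met
5. quality-management plan absent → not met
6. proficiency testing 66 days ago vs limit 60 → not met
7. CLIA inspection 101 days ago vs limit 90 → not met
8. open corrective-action items 2 ≤ 2 → met
9. biosafety cabinet certification 99 days ago vs limit 90 → not met
10. condition 'performs genetic testing' holds; specimen chain-of-custody procedure present → met
Not met: 1, 2, 4, 5, 6, 7, 9

1, 2, 4, 5, 6, 7, 9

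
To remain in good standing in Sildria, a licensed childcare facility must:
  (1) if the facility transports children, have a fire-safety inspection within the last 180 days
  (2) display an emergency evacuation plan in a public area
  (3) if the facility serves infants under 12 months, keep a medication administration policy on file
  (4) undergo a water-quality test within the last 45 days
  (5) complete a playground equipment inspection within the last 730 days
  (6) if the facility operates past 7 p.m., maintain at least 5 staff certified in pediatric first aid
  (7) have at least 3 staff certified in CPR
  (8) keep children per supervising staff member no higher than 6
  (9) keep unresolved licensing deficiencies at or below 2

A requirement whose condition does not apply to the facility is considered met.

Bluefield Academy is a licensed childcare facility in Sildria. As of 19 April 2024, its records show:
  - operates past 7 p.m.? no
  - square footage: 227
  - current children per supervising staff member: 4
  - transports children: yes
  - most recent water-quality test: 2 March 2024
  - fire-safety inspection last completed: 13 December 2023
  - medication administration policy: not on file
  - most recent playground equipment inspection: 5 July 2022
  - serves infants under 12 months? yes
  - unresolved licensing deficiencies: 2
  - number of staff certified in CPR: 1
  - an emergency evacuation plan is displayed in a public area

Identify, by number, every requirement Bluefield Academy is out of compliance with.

1. condition 'transports children' holds; fire-safety inspection 128 days ago vs limit 180 → met
2. emergency evacuation plan present → met
3. condition 'serves infants under 12 months' holds; medication administration policy absent → not met
4. water-quality test 48 days ago vs limit 45 → not met
5. playground equipment inspection 654 days ago vs limit 730 → met
6. condition 'operates past 7 p.m.' does not hold → requirement n/a → met
7. staff certified in CPR 1 < 3 → not met
8. children per supervising staff member 4 ≤ 6 → met
9. unresolved licensing deficiencies 2 ≤ 2 → met
Not met: 3, 4, 7

3, 4, 7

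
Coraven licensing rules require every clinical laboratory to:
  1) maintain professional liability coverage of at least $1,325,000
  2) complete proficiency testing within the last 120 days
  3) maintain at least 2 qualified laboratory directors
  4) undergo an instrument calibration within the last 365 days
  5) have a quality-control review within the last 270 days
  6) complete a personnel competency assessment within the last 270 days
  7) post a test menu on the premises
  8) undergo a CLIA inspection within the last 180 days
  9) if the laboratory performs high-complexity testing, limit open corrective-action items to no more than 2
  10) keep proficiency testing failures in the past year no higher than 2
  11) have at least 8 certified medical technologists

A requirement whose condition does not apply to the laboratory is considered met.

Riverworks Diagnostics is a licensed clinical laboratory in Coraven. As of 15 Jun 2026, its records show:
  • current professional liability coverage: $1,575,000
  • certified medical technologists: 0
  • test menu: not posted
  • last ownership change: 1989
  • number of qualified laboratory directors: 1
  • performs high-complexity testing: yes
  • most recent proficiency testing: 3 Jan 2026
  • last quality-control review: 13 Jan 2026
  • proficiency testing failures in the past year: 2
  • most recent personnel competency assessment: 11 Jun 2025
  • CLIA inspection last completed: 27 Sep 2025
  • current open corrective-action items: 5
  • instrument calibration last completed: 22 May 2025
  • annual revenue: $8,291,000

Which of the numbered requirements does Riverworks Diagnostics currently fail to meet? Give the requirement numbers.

1. professional liability coverage $1,575,000 ≥ $1,325,000 → met
2. proficiency testing 163 days ago vs limit 120 → not met
3. qualified laboratory directors 1 < 2 → not met
4. instrument calibration 389 days ago vs limit 365 → not met
5. quality-control review 153 days ago vs limit 270 → met
6. personnel competency assessment 369 days ago vs limit 270 → not met
7. test menu absent → not met
8. CLIA inspection 261 days ago vs limit 180 → not met
9. condition 'performs high-complexity testing' holds; open corrective-action items 5 > 2 → not met
10. proficiency testing failures in the past year 2 ≤ 2 → met
11. certified medical technologists 0 < 8 → not met
Not met: 2, 3, 4, 6, 7, 8, 9, 11

2, 3, 4, 6, 7, 8, 9, 11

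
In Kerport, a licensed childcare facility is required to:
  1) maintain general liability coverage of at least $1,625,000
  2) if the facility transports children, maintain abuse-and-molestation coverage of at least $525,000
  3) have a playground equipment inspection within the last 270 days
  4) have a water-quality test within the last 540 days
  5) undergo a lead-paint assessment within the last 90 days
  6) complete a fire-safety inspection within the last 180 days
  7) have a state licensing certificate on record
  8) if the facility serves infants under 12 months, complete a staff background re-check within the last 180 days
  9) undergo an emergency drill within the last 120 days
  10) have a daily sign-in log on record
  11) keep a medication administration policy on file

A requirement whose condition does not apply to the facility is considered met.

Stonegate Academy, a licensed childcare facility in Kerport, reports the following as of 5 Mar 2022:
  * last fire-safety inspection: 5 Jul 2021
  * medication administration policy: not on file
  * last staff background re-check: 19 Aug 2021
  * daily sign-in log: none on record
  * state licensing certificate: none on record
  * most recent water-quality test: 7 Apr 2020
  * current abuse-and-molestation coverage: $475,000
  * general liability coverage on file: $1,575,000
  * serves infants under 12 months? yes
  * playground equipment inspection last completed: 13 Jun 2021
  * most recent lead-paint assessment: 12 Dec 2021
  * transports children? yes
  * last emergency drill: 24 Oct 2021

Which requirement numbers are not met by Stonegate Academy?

1, 2, 4, 6, 7, 8, 9, 10, 11

1. general liability coverage $1,575,000 < $1,625,000 → not met
2. condition 'transports children' holds; abuse-and-molestation coverage $475,000 < $525,000 → not met
3. playground equipment inspection 265 days ago vs limit 270 → met
4. water-quality test 697 days ago vs limit 540 → not met
5. lead-paint assessment 83 days ago vs limit 90 → met
6. fire-safety inspection 243 days ago vs limit 180 → not met
7. state licensing certificate absent → not met
8. condition 'serves infants under 12 months' holds; staff background re-check 198 days ago vs limit 180 → not met
9. emergency drill 132 days ago vs limit 120 → not met
10. daily sign-in log absent → not met
11. medication administration policy absent → not met
Not met: 1, 2, 4, 6, 7, 8, 9, 10, 11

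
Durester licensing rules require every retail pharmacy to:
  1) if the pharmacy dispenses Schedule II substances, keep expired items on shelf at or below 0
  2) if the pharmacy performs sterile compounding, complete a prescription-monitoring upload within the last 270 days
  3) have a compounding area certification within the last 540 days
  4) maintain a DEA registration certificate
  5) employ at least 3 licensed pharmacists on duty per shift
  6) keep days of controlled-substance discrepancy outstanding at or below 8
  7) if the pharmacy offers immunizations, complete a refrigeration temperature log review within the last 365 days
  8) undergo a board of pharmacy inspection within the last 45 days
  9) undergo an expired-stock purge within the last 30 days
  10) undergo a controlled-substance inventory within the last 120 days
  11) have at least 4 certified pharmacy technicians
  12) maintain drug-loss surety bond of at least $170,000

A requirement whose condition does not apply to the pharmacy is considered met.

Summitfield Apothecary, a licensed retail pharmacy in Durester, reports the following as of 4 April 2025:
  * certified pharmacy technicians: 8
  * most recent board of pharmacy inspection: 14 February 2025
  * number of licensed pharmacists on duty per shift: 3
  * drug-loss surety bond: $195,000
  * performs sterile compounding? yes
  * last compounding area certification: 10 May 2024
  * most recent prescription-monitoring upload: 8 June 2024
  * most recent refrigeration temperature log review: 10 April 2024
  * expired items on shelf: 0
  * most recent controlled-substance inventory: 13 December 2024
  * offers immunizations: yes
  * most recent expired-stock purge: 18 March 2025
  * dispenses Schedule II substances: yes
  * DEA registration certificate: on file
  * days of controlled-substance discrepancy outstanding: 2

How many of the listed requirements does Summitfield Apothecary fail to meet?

2

1. condition 'dispenses Schedule II substances' holds; expired items on shelf 0 ≤ 0 → met
2. condition 'performs sterile compounding' holds; prescription-monitoring upload 300 days ago vs limit 270 → not met
3. compounding area certification 329 days ago vs limit 540 → met
4. DEA registration certificate present → met
5. licensed pharmacists on duty per shift 3 ≥ 3 → met
6. days of controlled-substance discrepancy outstanding 2 ≤ 8 → met
7. condition 'offers immunizations' holds; refrigeration temperature log review 359 days ago vs limit 365 → met
8. board of pharmacy inspection 49 days ago vs limit 45 → not met
9. expired-stock purge 17 days ago vs limit 30 → met
10. controlled-substance inventory 112 days ago vs limit 120 → met
11. certified pharmacy technicians 8 ≥ 4 → met
12. drug-loss surety bond $195,000 ≥ $170,000 → met
Not met: 2 of 12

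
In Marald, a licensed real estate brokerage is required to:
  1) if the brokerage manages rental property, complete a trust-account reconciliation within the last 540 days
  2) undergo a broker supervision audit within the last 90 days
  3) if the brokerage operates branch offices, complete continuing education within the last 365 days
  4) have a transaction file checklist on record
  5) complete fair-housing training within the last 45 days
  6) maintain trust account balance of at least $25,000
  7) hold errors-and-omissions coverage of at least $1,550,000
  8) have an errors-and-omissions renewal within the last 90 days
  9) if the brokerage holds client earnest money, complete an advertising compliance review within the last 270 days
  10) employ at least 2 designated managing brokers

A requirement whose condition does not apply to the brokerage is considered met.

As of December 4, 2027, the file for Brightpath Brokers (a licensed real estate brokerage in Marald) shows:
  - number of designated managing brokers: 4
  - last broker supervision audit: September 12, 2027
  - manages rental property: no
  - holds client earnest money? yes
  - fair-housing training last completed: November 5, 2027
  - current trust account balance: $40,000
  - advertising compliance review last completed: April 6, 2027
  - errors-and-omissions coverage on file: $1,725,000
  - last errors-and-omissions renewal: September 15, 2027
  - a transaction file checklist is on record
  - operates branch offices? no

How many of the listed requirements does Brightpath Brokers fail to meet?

0

1. condition 'manages rental property' does not hold → requirement n/a → met
2. broker supervision audit 83 days ago vs limit 90 → met
3. condition 'operates branch offices' does not hold → requirement n/a → met
4. transaction file checklist present → met
5. fair-housing training 29 days ago vs limit 45 → met
6. trust account balance $40,000 ≥ $25,000 → met
7. errors-and-omissions coverage $1,725,000 ≥ $1,550,000 → met
8. errors-and-omissions renewal 80 days ago vs limit 90 → met
9. condition 'holds client earnest money' holds; advertising compliance review 242 days ago vs limit 270 → met
10. designated managing brokers 4 ≥ 2 → met
Not met: 0 of 10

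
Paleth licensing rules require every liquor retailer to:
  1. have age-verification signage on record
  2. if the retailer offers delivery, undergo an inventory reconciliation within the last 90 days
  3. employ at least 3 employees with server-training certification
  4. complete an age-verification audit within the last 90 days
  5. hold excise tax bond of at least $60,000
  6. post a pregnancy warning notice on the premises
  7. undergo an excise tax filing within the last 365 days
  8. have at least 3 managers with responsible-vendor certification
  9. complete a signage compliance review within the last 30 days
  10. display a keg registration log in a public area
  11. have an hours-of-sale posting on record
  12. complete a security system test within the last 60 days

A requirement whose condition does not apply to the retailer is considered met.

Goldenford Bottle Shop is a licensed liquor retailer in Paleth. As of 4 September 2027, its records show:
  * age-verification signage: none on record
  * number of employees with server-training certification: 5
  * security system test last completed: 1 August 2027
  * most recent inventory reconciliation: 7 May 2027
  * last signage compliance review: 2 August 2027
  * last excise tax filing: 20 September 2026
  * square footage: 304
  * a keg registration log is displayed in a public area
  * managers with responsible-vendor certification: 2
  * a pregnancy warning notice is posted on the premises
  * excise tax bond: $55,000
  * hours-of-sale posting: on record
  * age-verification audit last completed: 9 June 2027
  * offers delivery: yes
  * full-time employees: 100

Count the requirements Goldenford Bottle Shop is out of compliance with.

1. age-verification signage absent → not met
2. condition 'offers delivery' holds; inventory reconciliation 120 days ago vs limit 90 → not met
3. employees with server-training certification 5 ≥ 3 → met
4. age-verification audit 87 days ago vs limit 90 → met
5. excise tax bond $55,000 < $60,000 → not met
6. pregnancy warning notice present → met
7. excise tax filing 349 days ago vs limit 365 → met
8. managers with responsible-vendor certification 2 < 3 → not met
9. signage compliance review 33 days ago vs limit 30 → not met
10. keg registration log present → met
11. hours-of-sale posting present → met
12. security system test 34 days ago vs limit 60 → met
Not met: 5 of 12

5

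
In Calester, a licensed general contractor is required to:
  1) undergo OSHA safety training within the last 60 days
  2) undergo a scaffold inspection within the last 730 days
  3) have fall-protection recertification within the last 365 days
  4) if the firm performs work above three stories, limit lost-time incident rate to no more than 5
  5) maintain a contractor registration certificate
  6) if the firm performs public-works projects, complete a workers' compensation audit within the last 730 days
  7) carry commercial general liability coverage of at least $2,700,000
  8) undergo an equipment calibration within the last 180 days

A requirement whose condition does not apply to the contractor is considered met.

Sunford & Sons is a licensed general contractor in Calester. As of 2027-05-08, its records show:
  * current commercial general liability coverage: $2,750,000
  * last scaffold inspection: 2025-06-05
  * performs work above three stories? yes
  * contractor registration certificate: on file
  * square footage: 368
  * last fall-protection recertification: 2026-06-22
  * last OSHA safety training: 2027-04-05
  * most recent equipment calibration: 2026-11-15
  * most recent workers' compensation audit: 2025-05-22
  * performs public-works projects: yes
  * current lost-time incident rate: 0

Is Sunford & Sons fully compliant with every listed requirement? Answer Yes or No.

1. OSHA safety training 33 days ago vs limit 60 → met
2. scaffold inspection 702 days ago vs limit 730 → met
3. fall-protection recertification 320 days ago vs limit 365 → met
4. condition 'performs work above three stories' holds; lost-time incident rate 0 ≤ 5 → met
5. contractor registration certificate present → met
6. condition 'performs public-works projects' holds; workers' compensation audit 716 days ago vs limit 730 → met
7. commercial general liability coverage $2,750,000 ≥ $2,700,000 → met
8. equipment calibration 174 days ago vs limit 180 → met
All met.

Yes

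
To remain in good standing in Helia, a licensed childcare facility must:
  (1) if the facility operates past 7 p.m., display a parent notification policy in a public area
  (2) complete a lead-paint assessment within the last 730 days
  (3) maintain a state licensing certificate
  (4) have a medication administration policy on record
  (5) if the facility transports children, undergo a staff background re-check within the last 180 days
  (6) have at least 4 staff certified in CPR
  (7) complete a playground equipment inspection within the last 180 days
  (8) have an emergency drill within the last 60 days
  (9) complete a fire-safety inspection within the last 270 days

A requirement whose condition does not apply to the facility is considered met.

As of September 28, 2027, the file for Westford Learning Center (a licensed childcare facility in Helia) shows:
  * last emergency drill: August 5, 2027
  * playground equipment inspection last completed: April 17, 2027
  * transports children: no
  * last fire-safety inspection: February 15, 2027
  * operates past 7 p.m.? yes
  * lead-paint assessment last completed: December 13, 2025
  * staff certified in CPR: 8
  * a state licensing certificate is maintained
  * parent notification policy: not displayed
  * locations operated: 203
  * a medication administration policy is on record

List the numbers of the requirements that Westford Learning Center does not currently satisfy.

1

1. condition 'operates past 7 p.m.' holds; parent notification policy absent → not met
2. lead-paint assessment 654 days ago vs limit 730 → met
3. state licensing certificate present → met
4. medication administration policy present → met
5. condition 'transports children' does not hold → requirement n/a → met
6. staff certified in CPR 8 ≥ 4 → met
7. playground equipment inspection 164 days ago vs limit 180 → met
8. emergency drill 54 days ago vs limit 60 → met
9. fire-safety inspection 225 days ago vs limit 270 → met
Not met: 1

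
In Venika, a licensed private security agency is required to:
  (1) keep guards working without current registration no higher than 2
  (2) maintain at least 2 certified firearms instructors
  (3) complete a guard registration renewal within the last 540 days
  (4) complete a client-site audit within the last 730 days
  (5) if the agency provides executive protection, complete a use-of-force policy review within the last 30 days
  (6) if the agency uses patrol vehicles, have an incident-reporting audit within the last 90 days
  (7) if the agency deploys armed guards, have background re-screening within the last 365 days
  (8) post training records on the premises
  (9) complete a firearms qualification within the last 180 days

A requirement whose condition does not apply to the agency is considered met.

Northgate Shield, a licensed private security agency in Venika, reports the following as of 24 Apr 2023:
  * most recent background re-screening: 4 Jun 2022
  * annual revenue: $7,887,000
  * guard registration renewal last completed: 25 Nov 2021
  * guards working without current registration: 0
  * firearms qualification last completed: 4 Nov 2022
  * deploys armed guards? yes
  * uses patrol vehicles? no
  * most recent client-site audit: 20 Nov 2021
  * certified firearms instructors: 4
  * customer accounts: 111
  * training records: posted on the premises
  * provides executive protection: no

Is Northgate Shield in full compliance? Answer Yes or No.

Yes

1. guards working without current registration 0 ≤ 2 → met
2. certified firearms instructors 4 ≥ 2 → met
3. guard registration renewal 515 days ago vs limit 540 → met
4. client-site audit 520 days ago vs limit 730 → met
5. condition 'provides executive protection' does not hold → requirement n/a → met
6. condition 'uses patrol vehicles' does not hold → requirement n/a → met
7. condition 'deploys armed guards' holds; background re-screening 324 days ago vs limit 365 → met
8. training records present → met
9. firearms qualification 171 days ago vs limit 180 → met
All met.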